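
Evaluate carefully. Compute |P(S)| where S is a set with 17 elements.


The power set of a set with n elements has 2^n elements.
|P(S)| = 2^17 = 131072

131072


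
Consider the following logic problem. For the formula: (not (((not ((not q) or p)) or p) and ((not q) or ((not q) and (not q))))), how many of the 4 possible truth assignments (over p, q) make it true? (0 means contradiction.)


Check all 4 assignments:
p=0, q=0: 1
p=0, q=1: 1
p=1, q=0: 0
p=1, q=1: 1
Count of True = 3

3


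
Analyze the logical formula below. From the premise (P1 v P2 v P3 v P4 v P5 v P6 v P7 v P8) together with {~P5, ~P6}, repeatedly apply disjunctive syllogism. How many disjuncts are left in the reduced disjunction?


Original disjuncts (8): P1, P2, P3, P4, P5, P6, P7, P8
Negated (eliminate): ~P5, ~P6
Remaining disjuncts: P1, P2, P3, P4, P7, P8
Count = 8 - 2 = 6

6


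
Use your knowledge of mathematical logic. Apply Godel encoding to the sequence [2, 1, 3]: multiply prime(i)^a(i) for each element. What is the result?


Encode each element as an exponent of the corresponding prime:
  2^2 = 4
  3^1 = 3
  5^3 = 125
Product = 4 * 3 * 125 = 1500

1500


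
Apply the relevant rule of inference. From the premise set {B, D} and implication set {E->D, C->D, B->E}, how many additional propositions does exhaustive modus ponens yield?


Initial facts: {B, D}
Apply modus ponens to closure:
  B and B->E  =>  E
Final known: {B, D, E}
New propositions: {E}
Count = 1

1


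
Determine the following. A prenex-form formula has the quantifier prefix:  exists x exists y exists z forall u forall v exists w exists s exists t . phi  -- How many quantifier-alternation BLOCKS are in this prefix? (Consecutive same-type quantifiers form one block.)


Quantifier-type sequence: E E E A A E E E  (A=forall, E=exists)
Group into maximal same-type runs:
  Ex3 | Ax2 | Ex3
Number of blocks = 3

3


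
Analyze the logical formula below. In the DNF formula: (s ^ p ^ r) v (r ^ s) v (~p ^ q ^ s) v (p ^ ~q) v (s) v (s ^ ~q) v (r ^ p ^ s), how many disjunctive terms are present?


A DNF formula is a disjunction of terms (conjunctions).
Terms are separated by v.
Counting the disjuncts: 7 terms.

7


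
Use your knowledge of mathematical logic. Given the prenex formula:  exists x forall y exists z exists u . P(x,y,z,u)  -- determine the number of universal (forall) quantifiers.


Quantifier prefix: exists x forall y exists z exists u
Mark each quantifier type:
  E U E E
Universal count = 1, Existential count = 3
Asked for universal (forall) quantifiers: 1

1


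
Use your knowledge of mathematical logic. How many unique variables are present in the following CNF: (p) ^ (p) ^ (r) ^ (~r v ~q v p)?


Identify each variable that appears in the formula.
Variables found: p, q, r
Count = 3

3


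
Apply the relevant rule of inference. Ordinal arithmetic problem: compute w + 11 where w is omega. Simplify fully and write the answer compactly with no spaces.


Compute w + 11.
Ordinal + is associative but NOT commutative; for finite n>0, n + w = w but w + n stays w+n.
w + 11 is already in normal form (a successor ordinal beyond w).
Result = w+11

w+11


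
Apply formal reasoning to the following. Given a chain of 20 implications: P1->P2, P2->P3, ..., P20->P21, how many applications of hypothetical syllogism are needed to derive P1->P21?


With 20 implications in a chain connecting 21 propositions:
P1->P2, P2->P3, ..., P20->P21
Steps needed = (number of implications) - 1 = 20 - 1 = 19

19


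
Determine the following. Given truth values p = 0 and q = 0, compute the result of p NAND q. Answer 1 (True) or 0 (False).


p = 0, q = 0
Operation: p NAND q
Evaluate: 0 NAND 0 = 1

1


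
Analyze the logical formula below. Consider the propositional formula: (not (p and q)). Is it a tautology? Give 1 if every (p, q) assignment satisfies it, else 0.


Check all 4 assignments:
p=0, q=0: 1
p=0, q=1: 1
p=1, q=0: 1
p=1, q=1: 0
Satisfying count = 3/4.
Tautology iff count = 4: no.

0


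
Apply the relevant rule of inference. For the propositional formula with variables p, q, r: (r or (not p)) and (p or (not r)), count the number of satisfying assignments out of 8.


Evaluate all 8 assignments for p, q, r:
p=0, q=0, r=0: 1
p=0, q=0, r=1: 0
p=0, q=1, r=0: 1
p=0, q=1, r=1: 0
p=1, q=0, r=0: 0
p=1, q=0, r=1: 1
p=1, q=1, r=0: 0
p=1, q=1, r=1: 1
Satisfying count = 4

4


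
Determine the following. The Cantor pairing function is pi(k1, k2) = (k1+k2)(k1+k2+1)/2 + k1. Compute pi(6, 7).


k1 + k2 = 13
(k1+k2)(k1+k2+1)/2 = 13 * 14 / 2 = 91
pi = 91 + 6 = 97

97


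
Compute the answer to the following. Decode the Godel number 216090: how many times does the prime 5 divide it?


Factorize 216090 by dividing by 5 repeatedly.
Division steps: 5 divides 216090 exactly 1 time(s).
Exponent of 5 = 1

1


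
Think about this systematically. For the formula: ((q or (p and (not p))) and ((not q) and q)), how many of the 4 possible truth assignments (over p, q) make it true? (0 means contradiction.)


Check all 4 assignments:
p=0, q=0: 0
p=0, q=1: 0
p=1, q=0: 0
p=1, q=1: 0
Count of True = 0

0


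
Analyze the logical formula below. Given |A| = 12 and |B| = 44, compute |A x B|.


The Cartesian product A x B contains all ordered pairs (a, b).
|A x B| = |A| * |B| = 12 * 44 = 528

528


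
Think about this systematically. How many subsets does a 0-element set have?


The power set of a set with n elements has 2^n elements.
|P(S)| = 2^0 = 1

1


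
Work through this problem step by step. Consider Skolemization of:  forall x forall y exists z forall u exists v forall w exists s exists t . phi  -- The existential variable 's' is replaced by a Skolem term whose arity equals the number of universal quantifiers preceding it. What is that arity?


Quantifier prefix: forall x forall y exists z forall u exists v forall w exists s exists t
's' is existentially quantified at position 7.
Universal variables preceding it: x, y, u, w
Skolem function arity = 4

4


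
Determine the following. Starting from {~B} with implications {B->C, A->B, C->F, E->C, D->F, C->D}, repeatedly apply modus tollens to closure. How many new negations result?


Initial negated facts: {~B}
Apply modus tollens to closure:
  ~B and A->B  =>  ~A
Final negated: {~A, ~B}
New negations: {~A}
Count = 1

1


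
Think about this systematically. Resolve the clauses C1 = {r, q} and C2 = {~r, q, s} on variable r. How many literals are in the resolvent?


Remove r from C1 and ~r from C2.
C1 remainder: {q}
C2 remainder: {q, s}
Union (resolvent): {q, s}
Resolvent has 2 literal(s).

2


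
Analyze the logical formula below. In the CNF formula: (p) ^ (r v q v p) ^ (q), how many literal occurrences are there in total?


Counting literals in each clause:
Clause 1: 1 literal(s)
Clause 2: 3 literal(s)
Clause 3: 1 literal(s)
Total = 5

5


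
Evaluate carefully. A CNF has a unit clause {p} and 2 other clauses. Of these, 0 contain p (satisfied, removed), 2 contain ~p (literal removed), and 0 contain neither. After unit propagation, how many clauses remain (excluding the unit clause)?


Satisfied (removed): 0
Shortened (remain): 2
Unchanged (remain): 0
Remaining = 2 + 0 = 2

2


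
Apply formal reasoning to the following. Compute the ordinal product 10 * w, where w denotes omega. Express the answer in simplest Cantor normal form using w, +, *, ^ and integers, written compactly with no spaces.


Compute 10 * w.
Ordinal * is associative and left-distributive over +, but NOT commutative; for finite n>1, n*w = w but w*n stays w*n.
For finite n>0, n * w = sup{n*k : k<w} = w. So 10 * w = w.
Result = w

w


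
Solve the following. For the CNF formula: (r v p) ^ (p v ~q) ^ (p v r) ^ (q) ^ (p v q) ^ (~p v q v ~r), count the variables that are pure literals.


Check each variable for pure literal status:
p: mixed (not pure)
q: mixed (not pure)
r: mixed (not pure)
Pure literal count = 0

0


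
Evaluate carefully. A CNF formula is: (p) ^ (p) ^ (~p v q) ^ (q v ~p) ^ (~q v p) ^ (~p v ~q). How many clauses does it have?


A CNF formula is a conjunction of clauses.
Clauses are separated by ^.
Counting the conjuncts: 6 clauses.

6


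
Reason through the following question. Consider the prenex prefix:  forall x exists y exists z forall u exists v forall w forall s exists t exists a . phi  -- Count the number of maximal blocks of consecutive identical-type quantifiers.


Quantifier-type sequence: A E E A E A A E E  (A=forall, E=exists)
Group into maximal same-type runs:
  Ax1 | Ex2 | Ax1 | Ex1 | Ax2 | Ex2
Number of blocks = 6

6


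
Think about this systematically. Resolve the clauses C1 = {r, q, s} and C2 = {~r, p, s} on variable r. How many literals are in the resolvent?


Remove r from C1 and ~r from C2.
C1 remainder: {q, s}
C2 remainder: {p, s}
Union (resolvent): {p, q, s}
Resolvent has 3 literal(s).

3


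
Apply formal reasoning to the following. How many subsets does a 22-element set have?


The power set of a set with n elements has 2^n elements.
|P(S)| = 2^22 = 4194304

4194304


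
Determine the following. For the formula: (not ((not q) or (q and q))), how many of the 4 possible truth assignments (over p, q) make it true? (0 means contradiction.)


Check all 4 assignments:
p=0, q=0: 0
p=0, q=1: 0
p=1, q=0: 0
p=1, q=1: 0
Count of True = 0

0


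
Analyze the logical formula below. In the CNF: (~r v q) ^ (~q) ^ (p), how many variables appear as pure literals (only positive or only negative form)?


Check each variable for pure literal status:
p: pure positive
q: mixed (not pure)
r: pure negative
Pure literal count = 2

2


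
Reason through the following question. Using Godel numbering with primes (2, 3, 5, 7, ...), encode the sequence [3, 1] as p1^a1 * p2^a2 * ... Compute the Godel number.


Encode each element as an exponent of the corresponding prime:
  2^3 = 8
  3^1 = 3
Product = 8 * 3 = 24

24


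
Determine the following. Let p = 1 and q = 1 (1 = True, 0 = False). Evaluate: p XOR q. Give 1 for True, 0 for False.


p = 1, q = 1
Operation: p XOR q
Evaluate: 1 XOR 1 = 0

0


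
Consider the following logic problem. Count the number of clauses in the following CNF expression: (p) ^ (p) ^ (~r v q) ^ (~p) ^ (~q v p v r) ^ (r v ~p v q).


A CNF formula is a conjunction of clauses.
Clauses are separated by ^.
Counting the conjuncts: 6 clauses.

6


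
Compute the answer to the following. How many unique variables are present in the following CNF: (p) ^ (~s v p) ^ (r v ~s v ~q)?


Identify each variable that appears in the formula.
Variables found: p, q, r, s
Count = 4

4


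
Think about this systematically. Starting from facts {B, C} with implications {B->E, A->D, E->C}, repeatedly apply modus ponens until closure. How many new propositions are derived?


Initial facts: {B, C}
Apply modus ponens to closure:
  B and B->E  =>  E
Final known: {B, C, E}
New propositions: {E}
Count = 1

1


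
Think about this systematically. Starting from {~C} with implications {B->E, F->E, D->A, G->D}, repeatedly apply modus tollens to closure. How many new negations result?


Initial negated facts: {~C}
Apply modus tollens to closure:
  (no implication fires)
Final negated: {~C}
New negations: {(none)}
Count = 0

0


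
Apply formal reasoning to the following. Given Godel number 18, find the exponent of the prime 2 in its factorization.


Factorize 18 by dividing by 2 repeatedly.
Division steps: 2 divides 18 exactly 1 time(s).
Exponent of 2 = 1

1


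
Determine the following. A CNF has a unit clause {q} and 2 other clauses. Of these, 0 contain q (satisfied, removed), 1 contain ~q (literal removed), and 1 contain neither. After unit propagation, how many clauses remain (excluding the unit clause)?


Satisfied (removed): 0
Shortened (remain): 1
Unchanged (remain): 1
Remaining = 1 + 1 = 2

2


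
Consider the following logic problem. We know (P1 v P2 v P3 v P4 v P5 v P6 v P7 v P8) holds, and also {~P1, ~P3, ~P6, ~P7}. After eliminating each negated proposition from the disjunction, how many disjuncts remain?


Original disjuncts (8): P1, P2, P3, P4, P5, P6, P7, P8
Negated (eliminate): ~P1, ~P3, ~P6, ~P7
Remaining disjuncts: P2, P4, P5, P8
Count = 8 - 4 = 4

4


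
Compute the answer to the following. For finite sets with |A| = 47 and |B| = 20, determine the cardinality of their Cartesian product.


The Cartesian product A x B contains all ordered pairs (a, b).
|A x B| = |A| * |B| = 47 * 20 = 940

940


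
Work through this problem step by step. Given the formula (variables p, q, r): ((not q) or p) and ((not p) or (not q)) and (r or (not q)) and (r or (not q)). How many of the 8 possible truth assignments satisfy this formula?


Evaluate all 8 assignments for p, q, r:
p=0, q=0, r=0: 1
p=0, q=0, r=1: 1
p=0, q=1, r=0: 0
p=0, q=1, r=1: 0
p=1, q=0, r=0: 1
p=1, q=0, r=1: 1
p=1, q=1, r=0: 0
p=1, q=1, r=1: 0
Satisfying count = 4

4


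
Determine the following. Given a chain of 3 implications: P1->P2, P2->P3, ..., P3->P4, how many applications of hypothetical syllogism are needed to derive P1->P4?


With 3 implications in a chain connecting 4 propositions:
P1->P2, P2->P3, ..., P3->P4
Steps needed = (number of implications) - 1 = 3 - 1 = 2

2


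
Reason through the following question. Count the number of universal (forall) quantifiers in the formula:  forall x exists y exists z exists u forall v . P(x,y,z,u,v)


Quantifier prefix: forall x exists y exists z exists u forall v
Mark each quantifier type:
  U E E E U
Universal count = 2, Existential count = 3
Asked for universal (forall) quantifiers: 2

2


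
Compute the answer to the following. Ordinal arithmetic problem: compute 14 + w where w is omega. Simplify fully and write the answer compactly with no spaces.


Compute 14 + w.
Ordinal + is associative but NOT commutative; for finite n>0, n + w = w but w + n stays w+n.
Any finite left addend is absorbed by w on the right: 14 + w = w.
Result = w

w


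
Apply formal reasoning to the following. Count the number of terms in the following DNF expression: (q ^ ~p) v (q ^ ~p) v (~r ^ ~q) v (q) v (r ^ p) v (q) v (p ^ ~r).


A DNF formula is a disjunction of terms (conjunctions).
Terms are separated by v.
Counting the disjuncts: 7 terms.

7


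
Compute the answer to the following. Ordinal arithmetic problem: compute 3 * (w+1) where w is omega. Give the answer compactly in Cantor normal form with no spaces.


Compute 3 * (w+1).
Ordinal * is associative and left-distributive over +, but NOT commutative; for finite n>1, n*w = w but w*n stays w*n.
By left-distributivity: 3 * (w+1) = 3*w + 3*1 = w + 3 = w+3.
Result = w+3

w+3


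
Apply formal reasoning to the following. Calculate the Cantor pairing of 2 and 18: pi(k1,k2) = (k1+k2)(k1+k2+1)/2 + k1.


k1 + k2 = 20
(k1+k2)(k1+k2+1)/2 = 20 * 21 / 2 = 210
pi = 210 + 2 = 212

212


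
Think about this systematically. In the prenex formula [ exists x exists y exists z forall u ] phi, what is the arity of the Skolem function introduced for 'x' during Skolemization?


Quantifier prefix: exists x exists y exists z forall u
'x' is existentially quantified at position 1.
No universal quantifiers precede it.
Skolem function arity = 0 (a Skolem constant)

0


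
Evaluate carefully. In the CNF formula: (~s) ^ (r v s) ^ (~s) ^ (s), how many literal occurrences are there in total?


Counting literals in each clause:
Clause 1: 1 literal(s)
Clause 2: 2 literal(s)
Clause 3: 1 literal(s)
Clause 4: 1 literal(s)
Total = 5

5


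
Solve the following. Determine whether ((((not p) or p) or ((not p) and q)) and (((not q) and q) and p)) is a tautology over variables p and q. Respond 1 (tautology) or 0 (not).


Check all 4 assignments:
p=0, q=0: 0
p=0, q=1: 0
p=1, q=0: 0
p=1, q=1: 0
Satisfying count = 0/4.
Tautology iff count = 4: no.

0


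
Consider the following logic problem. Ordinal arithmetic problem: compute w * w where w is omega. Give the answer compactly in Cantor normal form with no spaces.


Compute w * w.
Ordinal * is associative and left-distributive over +, but NOT commutative; for finite n>1, n*w = w but w*n stays w*n.
w * w = w^2 by definition.
Result = w^2

w^2


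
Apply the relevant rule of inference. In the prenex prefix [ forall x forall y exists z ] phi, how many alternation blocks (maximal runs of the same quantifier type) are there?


Quantifier-type sequence: A A E  (A=forall, E=exists)
Group into maximal same-type runs:
  Ax2 | Ex1
Number of blocks = 2

2


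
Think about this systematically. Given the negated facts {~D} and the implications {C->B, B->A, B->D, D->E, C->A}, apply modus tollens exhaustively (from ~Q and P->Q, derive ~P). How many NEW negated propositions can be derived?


Initial negated facts: {~D}
Apply modus tollens to closure:
  ~D and B->D  =>  ~B
  ~B and C->B  =>  ~C
Final negated: {~B, ~C, ~D}
New negations: {~B, ~C}
Count = 2

2


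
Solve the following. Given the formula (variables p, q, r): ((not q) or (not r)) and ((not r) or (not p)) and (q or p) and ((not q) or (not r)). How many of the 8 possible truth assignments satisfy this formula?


Evaluate all 8 assignments for p, q, r:
p=0, q=0, r=0: 0
p=0, q=0, r=1: 0
p=0, q=1, r=0: 1
p=0, q=1, r=1: 0
p=1, q=0, r=0: 1
p=1, q=0, r=1: 0
p=1, q=1, r=0: 1
p=1, q=1, r=1: 0
Satisfying count = 3

3


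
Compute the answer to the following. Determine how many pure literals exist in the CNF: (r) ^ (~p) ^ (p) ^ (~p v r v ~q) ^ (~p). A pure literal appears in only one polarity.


Check each variable for pure literal status:
p: mixed (not pure)
q: pure negative
r: pure positive
Pure literal count = 2

2


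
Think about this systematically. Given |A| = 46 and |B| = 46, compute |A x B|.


The Cartesian product A x B contains all ordered pairs (a, b).
|A x B| = |A| * |B| = 46 * 46 = 2116

2116


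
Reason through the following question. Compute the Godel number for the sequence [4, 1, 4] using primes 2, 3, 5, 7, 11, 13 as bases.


Encode each element as an exponent of the corresponding prime:
  2^4 = 16
  3^1 = 3
  5^4 = 625
Product = 16 * 3 * 625 = 30000

30000


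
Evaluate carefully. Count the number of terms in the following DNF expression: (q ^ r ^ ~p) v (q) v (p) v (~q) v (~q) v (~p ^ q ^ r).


A DNF formula is a disjunction of terms (conjunctions).
Terms are separated by v.
Counting the disjuncts: 6 terms.

6


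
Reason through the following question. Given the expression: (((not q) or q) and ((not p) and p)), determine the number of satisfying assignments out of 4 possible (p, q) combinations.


Check all 4 assignments:
p=0, q=0: 0
p=0, q=1: 0
p=1, q=0: 0
p=1, q=1: 0
Count of True = 0

0


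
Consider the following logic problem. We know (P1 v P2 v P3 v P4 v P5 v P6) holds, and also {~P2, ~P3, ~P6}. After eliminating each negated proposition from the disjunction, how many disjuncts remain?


Original disjuncts (6): P1, P2, P3, P4, P5, P6
Negated (eliminate): ~P2, ~P3, ~P6
Remaining disjuncts: P1, P4, P5
Count = 6 - 3 = 3

3


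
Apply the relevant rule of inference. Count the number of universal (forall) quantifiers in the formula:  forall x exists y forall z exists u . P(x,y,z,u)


Quantifier prefix: forall x exists y forall z exists u
Mark each quantifier type:
  U E U E
Universal count = 2, Existential count = 2
Asked for universal (forall) quantifiers: 2

2


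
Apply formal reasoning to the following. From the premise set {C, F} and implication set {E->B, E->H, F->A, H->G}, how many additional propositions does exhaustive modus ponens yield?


Initial facts: {C, F}
Apply modus ponens to closure:
  F and F->A  =>  A
Final known: {A, C, F}
New propositions: {A}
Count = 1

1


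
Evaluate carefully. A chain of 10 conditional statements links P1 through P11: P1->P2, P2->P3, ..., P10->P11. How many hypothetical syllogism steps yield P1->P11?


With 10 implications in a chain connecting 11 propositions:
P1->P2, P2->P3, ..., P10->P11
Steps needed = (number of implications) - 1 = 10 - 1 = 9

9


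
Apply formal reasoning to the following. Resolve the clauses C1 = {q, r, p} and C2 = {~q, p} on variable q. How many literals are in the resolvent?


Remove q from C1 and ~q from C2.
C1 remainder: {r, p}
C2 remainder: {p}
Union (resolvent): {p, r}
Resolvent has 2 literal(s).

2


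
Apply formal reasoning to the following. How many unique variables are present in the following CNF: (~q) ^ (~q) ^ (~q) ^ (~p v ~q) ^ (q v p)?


Identify each variable that appears in the formula.
Variables found: p, q
Count = 2

2


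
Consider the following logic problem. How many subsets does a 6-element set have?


The power set of a set with n elements has 2^n elements.
|P(S)| = 2^6 = 64

64


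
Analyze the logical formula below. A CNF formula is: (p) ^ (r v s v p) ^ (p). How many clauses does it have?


A CNF formula is a conjunction of clauses.
Clauses are separated by ^.
Counting the conjuncts: 3 clauses.

3


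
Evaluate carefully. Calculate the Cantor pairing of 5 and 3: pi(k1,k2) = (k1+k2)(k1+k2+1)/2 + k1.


k1 + k2 = 8
(k1+k2)(k1+k2+1)/2 = 8 * 9 / 2 = 36
pi = 36 + 5 = 41

41


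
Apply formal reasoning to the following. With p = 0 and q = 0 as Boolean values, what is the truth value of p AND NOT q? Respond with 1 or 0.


p = 0, q = 0
Operation: p AND NOT q
Evaluate: 0 AND NOT 0 = 0

0


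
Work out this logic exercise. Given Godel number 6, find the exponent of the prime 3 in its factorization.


Factorize 6 by dividing by 3 repeatedly.
Division steps: 3 divides 6 exactly 1 time(s).
Exponent of 3 = 1

1


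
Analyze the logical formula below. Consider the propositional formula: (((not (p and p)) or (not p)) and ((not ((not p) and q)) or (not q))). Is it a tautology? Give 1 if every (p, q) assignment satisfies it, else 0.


Check all 4 assignments:
p=0, q=0: 1
p=0, q=1: 0
p=1, q=0: 0
p=1, q=1: 0
Satisfying count = 1/4.
Tautology iff count = 4: no.

0


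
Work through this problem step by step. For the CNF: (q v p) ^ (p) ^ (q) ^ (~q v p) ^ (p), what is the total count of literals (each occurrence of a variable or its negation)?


Counting literals in each clause:
Clause 1: 2 literal(s)
Clause 2: 1 literal(s)
Clause 3: 1 literal(s)
Clause 4: 2 literal(s)
Clause 5: 1 literal(s)
Total = 7

7


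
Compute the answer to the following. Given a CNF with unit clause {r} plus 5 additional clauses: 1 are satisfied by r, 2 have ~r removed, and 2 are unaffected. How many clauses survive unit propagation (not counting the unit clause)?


Satisfied (removed): 1
Shortened (remain): 2
Unchanged (remain): 2
Remaining = 2 + 2 = 4

4


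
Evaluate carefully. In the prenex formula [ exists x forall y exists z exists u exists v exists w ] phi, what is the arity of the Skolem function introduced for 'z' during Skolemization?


Quantifier prefix: exists x forall y exists z exists u exists v exists w
'z' is existentially quantified at position 3.
Universal variables preceding it: y
Skolem function arity = 1

1


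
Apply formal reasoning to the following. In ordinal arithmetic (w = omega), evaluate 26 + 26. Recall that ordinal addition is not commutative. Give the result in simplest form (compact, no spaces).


Compute 26 + 26.
Ordinal + is associative but NOT commutative; for finite n>0, n + w = w but w + n stays w+n.
Both operands finite; ordinal + agrees with natural +: 26 + 26 = 52.
Result = 52

52


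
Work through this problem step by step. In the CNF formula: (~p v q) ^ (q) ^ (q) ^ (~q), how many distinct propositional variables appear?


Identify each variable that appears in the formula.
Variables found: p, q
Count = 2

2


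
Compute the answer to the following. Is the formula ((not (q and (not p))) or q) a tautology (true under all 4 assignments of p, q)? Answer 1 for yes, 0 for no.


Check all 4 assignments:
p=0, q=0: 1
p=0, q=1: 1
p=1, q=0: 1
p=1, q=1: 1
Satisfying count = 4/4.
Tautology iff count = 4: yes.

1


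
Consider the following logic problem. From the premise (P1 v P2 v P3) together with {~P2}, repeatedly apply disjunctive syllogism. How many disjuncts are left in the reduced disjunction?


Original disjuncts (3): P1, P2, P3
Negated (eliminate): ~P2
Remaining disjuncts: P1, P3
Count = 3 - 1 = 2

2


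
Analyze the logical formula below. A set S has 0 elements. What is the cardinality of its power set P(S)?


The power set of a set with n elements has 2^n elements.
|P(S)| = 2^0 = 1

1


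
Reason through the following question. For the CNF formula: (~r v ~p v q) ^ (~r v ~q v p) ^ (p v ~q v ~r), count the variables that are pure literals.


Check each variable for pure literal status:
p: mixed (not pure)
q: mixed (not pure)
r: pure negative
Pure literal count = 1

1


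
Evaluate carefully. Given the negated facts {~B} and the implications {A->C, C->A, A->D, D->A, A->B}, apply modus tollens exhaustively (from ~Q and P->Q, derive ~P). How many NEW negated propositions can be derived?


Initial negated facts: {~B}
Apply modus tollens to closure:
  ~B and A->B  =>  ~A
  ~A and C->A  =>  ~C
  ~A and D->A  =>  ~D
Final negated: {~A, ~B, ~C, ~D}
New negations: {~A, ~C, ~D}
Count = 3

3


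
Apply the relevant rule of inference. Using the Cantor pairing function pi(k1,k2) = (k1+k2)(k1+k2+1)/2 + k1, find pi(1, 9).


k1 + k2 = 10
(k1+k2)(k1+k2+1)/2 = 10 * 11 / 2 = 55
pi = 55 + 1 = 56

56


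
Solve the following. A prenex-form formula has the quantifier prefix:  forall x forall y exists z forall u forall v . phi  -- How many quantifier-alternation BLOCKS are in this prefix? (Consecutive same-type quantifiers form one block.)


Quantifier-type sequence: A A E A A  (A=forall, E=exists)
Group into maximal same-type runs:
  Ax2 | Ex1 | Ax2
Number of blocks = 3

3


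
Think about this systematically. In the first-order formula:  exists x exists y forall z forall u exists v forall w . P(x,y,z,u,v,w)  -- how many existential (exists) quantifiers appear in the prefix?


Quantifier prefix: exists x exists y forall z forall u exists v forall w
Mark each quantifier type:
  E E U U E U
Universal count = 3, Existential count = 3
Asked for existential (exists) quantifiers: 3

3


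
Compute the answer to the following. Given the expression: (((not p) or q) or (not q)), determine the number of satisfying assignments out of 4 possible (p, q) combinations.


Check all 4 assignments:
p=0, q=0: 1
p=0, q=1: 1
p=1, q=0: 1
p=1, q=1: 1
Count of True = 4

4


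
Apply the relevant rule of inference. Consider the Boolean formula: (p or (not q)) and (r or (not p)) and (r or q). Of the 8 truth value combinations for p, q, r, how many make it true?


Evaluate all 8 assignments for p, q, r:
p=0, q=0, r=0: 0
p=0, q=0, r=1: 1
p=0, q=1, r=0: 0
p=0, q=1, r=1: 0
p=1, q=0, r=0: 0
p=1, q=0, r=1: 1
p=1, q=1, r=0: 0
p=1, q=1, r=1: 1
Satisfying count = 3

3


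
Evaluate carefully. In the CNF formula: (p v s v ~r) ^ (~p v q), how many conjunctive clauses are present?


A CNF formula is a conjunction of clauses.
Clauses are separated by ^.
Counting the conjuncts: 2 clauses.

2


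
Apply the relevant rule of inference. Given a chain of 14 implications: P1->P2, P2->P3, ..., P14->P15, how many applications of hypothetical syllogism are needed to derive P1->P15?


With 14 implications in a chain connecting 15 propositions:
P1->P2, P2->P3, ..., P14->P15
Steps needed = (number of implications) - 1 = 14 - 1 = 13

13


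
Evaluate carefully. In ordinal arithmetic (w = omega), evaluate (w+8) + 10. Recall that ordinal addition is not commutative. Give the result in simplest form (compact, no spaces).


Compute (w+8) + 10.
Ordinal + is associative but NOT commutative; for finite n>0, n + w = w but w + n stays w+n.
By associativity: (w+8) + 10 = w + (8+10) = w+18.
Result = w+18

w+18


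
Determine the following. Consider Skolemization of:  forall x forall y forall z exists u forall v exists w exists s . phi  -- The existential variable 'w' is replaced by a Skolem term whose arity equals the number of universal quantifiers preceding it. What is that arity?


Quantifier prefix: forall x forall y forall z exists u forall v exists w exists s
'w' is existentially quantified at position 6.
Universal variables preceding it: x, y, z, v
Skolem function arity = 4

4


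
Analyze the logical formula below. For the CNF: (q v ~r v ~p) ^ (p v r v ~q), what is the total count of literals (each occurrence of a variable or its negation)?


Counting literals in each clause:
Clause 1: 3 literal(s)
Clause 2: 3 literal(s)
Total = 6

6


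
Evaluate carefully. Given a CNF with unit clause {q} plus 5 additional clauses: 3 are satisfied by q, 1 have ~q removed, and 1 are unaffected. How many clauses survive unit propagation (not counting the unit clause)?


Satisfied (removed): 3
Shortened (remain): 1
Unchanged (remain): 1
Remaining = 1 + 1 = 2

2


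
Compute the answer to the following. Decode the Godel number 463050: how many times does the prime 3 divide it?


Factorize 463050 by dividing by 3 repeatedly.
Division steps: 3 divides 463050 exactly 3 time(s).
Exponent of 3 = 3

3


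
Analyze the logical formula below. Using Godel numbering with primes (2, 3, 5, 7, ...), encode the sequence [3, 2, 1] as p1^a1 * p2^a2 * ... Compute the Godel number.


Encode each element as an exponent of the corresponding prime:
  2^3 = 8
  3^2 = 9
  5^1 = 5
Product = 8 * 9 * 5 = 360

360


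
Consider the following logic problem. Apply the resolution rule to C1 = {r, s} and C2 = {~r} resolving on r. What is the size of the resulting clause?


Remove r from C1 and ~r from C2.
C1 remainder: {s}
C2 remainder: {}
Union (resolvent): {s}
Resolvent has 1 literal(s).

1


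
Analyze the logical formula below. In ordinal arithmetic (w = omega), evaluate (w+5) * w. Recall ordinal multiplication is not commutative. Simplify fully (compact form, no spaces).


Compute (w+5) * w.
Ordinal * is associative and left-distributive over +, but NOT commutative; for finite n>1, n*w = w but w*n stays w*n.
(w+5) * w = sup{(w+5)*k : k<w} = sup{w*k+5} = w^2 (the +5 tail is absorbed in the limit).
Result = w^2

w^2


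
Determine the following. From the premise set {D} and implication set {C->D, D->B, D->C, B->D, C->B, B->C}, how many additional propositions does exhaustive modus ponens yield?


Initial facts: {D}
Apply modus ponens to closure:
  D and D->B  =>  B
  D and D->C  =>  C
Final known: {B, C, D}
New propositions: {B, C}
Count = 2

2


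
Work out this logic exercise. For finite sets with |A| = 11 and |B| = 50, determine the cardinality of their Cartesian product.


The Cartesian product A x B contains all ordered pairs (a, b).
|A x B| = |A| * |B| = 11 * 50 = 550

550


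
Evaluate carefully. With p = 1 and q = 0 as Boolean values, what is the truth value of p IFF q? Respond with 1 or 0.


p = 1, q = 0
Operation: p IFF q
Evaluate: 1 IFF 0 = 0

0


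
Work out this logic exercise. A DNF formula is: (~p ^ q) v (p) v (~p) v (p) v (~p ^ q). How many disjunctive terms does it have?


A DNF formula is a disjunction of terms (conjunctions).
Terms are separated by v.
Counting the disjuncts: 5 terms.

5


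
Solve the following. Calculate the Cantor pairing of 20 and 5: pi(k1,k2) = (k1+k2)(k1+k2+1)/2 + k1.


k1 + k2 = 25
(k1+k2)(k1+k2+1)/2 = 25 * 26 / 2 = 325
pi = 325 + 20 = 345

345


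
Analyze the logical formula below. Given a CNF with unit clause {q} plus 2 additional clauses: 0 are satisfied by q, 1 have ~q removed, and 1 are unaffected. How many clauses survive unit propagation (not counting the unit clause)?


Satisfied (removed): 0
Shortened (remain): 1
Unchanged (remain): 1
Remaining = 1 + 1 = 2

2


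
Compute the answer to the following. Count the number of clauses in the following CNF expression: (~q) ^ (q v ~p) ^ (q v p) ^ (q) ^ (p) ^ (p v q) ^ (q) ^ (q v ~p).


A CNF formula is a conjunction of clauses.
Clauses are separated by ^.
Counting the conjuncts: 8 clauses.

8


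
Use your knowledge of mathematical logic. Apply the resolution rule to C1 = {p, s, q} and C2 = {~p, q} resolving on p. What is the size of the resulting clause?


Remove p from C1 and ~p from C2.
C1 remainder: {s, q}
C2 remainder: {q}
Union (resolvent): {q, s}
Resolvent has 2 literal(s).

2


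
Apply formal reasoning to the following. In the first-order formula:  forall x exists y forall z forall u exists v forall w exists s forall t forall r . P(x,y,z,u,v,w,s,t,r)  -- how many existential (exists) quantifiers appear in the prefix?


Quantifier prefix: forall x exists y forall z forall u exists v forall w exists s forall t forall r
Mark each quantifier type:
  U E U U E U E U U
Universal count = 6, Existential count = 3
Asked for existential (exists) quantifiers: 3

3


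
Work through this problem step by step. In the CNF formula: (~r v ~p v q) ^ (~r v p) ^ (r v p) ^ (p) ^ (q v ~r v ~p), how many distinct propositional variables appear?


Identify each variable that appears in the formula.
Variables found: p, q, r
Count = 3

3


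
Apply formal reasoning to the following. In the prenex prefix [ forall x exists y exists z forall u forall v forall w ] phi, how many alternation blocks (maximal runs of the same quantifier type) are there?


Quantifier-type sequence: A E E A A A  (A=forall, E=exists)
Group into maximal same-type runs:
  Ax1 | Ex2 | Ax3
Number of blocks = 3

3


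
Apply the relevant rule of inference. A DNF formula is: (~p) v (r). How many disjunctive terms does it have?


A DNF formula is a disjunction of terms (conjunctions).
Terms are separated by v.
Counting the disjuncts: 2 terms.

2


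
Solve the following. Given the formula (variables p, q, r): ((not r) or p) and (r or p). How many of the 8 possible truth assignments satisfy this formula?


Evaluate all 8 assignments for p, q, r:
p=0, q=0, r=0: 0
p=0, q=0, r=1: 0
p=0, q=1, r=0: 0
p=0, q=1, r=1: 0
p=1, q=0, r=0: 1
p=1, q=0, r=1: 1
p=1, q=1, r=0: 1
p=1, q=1, r=1: 1
Satisfying count = 4

4


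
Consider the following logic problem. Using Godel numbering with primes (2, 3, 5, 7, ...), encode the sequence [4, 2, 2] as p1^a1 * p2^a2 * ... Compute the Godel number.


Encode each element as an exponent of the corresponding prime:
  2^4 = 16
  3^2 = 9
  5^2 = 25
Product = 16 * 9 * 25 = 3600

3600


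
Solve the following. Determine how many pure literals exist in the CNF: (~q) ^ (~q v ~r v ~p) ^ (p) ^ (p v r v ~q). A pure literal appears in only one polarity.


Check each variable for pure literal status:
p: mixed (not pure)
q: pure negative
r: mixed (not pure)
Pure literal count = 1

1


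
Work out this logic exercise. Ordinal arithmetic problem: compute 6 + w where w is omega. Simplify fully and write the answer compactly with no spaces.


Compute 6 + w.
Ordinal + is associative but NOT commutative; for finite n>0, n + w = w but w + n stays w+n.
Any finite left addend is absorbed by w on the right: 6 + w = w.
Result = w

w


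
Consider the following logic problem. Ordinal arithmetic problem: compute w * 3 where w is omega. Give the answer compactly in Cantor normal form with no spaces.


Compute w * 3.
Ordinal * is associative and left-distributive over +, but NOT commutative; for finite n>1, n*w = w but w*n stays w*n.
w * 3 means 3 copies of w concatenated: w*3.
Result = w*3

w*3


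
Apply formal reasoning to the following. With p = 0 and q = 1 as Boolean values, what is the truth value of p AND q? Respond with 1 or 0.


p = 0, q = 1
Operation: p AND q
Evaluate: 0 AND 1 = 0

0


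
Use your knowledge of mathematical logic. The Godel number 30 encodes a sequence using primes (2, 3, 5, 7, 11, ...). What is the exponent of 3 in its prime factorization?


Factorize 30 by dividing by 3 repeatedly.
Division steps: 3 divides 30 exactly 1 time(s).
Exponent of 3 = 1

1


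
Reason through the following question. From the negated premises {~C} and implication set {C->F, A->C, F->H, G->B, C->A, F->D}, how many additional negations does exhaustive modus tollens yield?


Initial negated facts: {~C}
Apply modus tollens to closure:
  ~C and A->C  =>  ~A
Final negated: {~A, ~C}
New negations: {~A}
Count = 1

1


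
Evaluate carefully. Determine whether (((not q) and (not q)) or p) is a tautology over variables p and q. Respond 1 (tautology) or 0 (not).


Check all 4 assignments:
p=0, q=0: 1
p=0, q=1: 0
p=1, q=0: 1
p=1, q=1: 1
Satisfying count = 3/4.
Tautology iff count = 4: no.

0


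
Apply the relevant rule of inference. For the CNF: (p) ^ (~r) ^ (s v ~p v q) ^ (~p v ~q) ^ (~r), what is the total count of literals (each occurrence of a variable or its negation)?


Counting literals in each clause:
Clause 1: 1 literal(s)
Clause 2: 1 literal(s)
Clause 3: 3 literal(s)
Clause 4: 2 literal(s)
Clause 5: 1 literal(s)
Total = 8

8


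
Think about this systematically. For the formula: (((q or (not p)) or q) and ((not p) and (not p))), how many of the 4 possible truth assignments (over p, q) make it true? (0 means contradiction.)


Check all 4 assignments:
p=0, q=0: 1
p=0, q=1: 1
p=1, q=0: 0
p=1, q=1: 0
Count of True = 2

2


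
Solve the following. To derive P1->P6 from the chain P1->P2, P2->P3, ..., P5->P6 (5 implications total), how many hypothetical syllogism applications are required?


With 5 implications in a chain connecting 6 propositions:
P1->P2, P2->P3, ..., P5->P6
Steps needed = (number of implications) - 1 = 5 - 1 = 4

4


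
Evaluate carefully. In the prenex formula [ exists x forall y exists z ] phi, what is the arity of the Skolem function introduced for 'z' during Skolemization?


Quantifier prefix: exists x forall y exists z
'z' is existentially quantified at position 3.
Universal variables preceding it: y
Skolem function arity = 1

1


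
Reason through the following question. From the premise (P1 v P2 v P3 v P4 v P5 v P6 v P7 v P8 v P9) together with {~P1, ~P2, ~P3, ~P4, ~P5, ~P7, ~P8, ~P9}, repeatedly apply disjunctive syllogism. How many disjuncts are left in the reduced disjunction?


Original disjuncts (9): P1, P2, P3, P4, P5, P6, P7, P8, P9
Negated (eliminate): ~P1, ~P2, ~P3, ~P4, ~P5, ~P7, ~P8, ~P9
Remaining disjuncts: P6
Count = 9 - 8 = 1

1


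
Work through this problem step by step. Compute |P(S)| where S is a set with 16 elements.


The power set of a set with n elements has 2^n elements.
|P(S)| = 2^16 = 65536

65536


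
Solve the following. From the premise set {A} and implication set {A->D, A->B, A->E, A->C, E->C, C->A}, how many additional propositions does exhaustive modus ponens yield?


Initial facts: {A}
Apply modus ponens to closure:
  A and A->D  =>  D
  A and A->B  =>  B
  A and A->E  =>  E
  A and A->C  =>  C
Final known: {A, B, C, D, E}
New propositions: {B, C, D, E}
Count = 4

4


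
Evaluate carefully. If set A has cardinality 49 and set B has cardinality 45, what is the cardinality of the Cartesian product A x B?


The Cartesian product A x B contains all ordered pairs (a, b).
|A x B| = |A| * |B| = 49 * 45 = 2205

2205


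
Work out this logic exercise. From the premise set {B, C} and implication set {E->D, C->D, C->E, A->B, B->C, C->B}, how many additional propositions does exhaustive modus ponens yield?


Initial facts: {B, C}
Apply modus ponens to closure:
  C and C->D  =>  D
  C and C->E  =>  E
Final known: {B, C, D, E}
New propositions: {D, E}
Count = 2

2


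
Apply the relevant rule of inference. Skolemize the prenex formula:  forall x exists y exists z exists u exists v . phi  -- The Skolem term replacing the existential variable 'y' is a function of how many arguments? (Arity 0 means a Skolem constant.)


Quantifier prefix: forall x exists y exists z exists u exists v
'y' is existentially quantified at position 2.
Universal variables preceding it: x
Skolem function arity = 1

1
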